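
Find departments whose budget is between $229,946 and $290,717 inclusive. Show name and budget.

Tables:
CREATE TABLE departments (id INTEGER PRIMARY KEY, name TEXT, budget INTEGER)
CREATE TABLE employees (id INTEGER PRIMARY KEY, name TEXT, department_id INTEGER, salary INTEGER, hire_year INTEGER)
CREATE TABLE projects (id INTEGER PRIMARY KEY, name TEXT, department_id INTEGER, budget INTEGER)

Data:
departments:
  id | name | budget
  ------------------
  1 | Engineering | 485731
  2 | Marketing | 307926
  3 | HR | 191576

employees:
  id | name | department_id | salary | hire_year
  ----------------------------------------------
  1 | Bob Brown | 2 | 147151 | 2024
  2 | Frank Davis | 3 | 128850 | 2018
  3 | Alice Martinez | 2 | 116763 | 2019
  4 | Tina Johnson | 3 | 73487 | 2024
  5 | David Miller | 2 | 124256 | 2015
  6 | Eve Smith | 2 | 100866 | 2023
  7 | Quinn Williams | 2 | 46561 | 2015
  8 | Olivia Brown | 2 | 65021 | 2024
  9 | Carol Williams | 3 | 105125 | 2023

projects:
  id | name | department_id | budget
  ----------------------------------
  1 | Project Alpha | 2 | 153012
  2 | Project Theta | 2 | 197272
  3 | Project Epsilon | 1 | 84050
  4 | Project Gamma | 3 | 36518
SELECT name, budget FROM departments WHERE budget BETWEEN 229946 AND 290717

Execution result:
(no rows)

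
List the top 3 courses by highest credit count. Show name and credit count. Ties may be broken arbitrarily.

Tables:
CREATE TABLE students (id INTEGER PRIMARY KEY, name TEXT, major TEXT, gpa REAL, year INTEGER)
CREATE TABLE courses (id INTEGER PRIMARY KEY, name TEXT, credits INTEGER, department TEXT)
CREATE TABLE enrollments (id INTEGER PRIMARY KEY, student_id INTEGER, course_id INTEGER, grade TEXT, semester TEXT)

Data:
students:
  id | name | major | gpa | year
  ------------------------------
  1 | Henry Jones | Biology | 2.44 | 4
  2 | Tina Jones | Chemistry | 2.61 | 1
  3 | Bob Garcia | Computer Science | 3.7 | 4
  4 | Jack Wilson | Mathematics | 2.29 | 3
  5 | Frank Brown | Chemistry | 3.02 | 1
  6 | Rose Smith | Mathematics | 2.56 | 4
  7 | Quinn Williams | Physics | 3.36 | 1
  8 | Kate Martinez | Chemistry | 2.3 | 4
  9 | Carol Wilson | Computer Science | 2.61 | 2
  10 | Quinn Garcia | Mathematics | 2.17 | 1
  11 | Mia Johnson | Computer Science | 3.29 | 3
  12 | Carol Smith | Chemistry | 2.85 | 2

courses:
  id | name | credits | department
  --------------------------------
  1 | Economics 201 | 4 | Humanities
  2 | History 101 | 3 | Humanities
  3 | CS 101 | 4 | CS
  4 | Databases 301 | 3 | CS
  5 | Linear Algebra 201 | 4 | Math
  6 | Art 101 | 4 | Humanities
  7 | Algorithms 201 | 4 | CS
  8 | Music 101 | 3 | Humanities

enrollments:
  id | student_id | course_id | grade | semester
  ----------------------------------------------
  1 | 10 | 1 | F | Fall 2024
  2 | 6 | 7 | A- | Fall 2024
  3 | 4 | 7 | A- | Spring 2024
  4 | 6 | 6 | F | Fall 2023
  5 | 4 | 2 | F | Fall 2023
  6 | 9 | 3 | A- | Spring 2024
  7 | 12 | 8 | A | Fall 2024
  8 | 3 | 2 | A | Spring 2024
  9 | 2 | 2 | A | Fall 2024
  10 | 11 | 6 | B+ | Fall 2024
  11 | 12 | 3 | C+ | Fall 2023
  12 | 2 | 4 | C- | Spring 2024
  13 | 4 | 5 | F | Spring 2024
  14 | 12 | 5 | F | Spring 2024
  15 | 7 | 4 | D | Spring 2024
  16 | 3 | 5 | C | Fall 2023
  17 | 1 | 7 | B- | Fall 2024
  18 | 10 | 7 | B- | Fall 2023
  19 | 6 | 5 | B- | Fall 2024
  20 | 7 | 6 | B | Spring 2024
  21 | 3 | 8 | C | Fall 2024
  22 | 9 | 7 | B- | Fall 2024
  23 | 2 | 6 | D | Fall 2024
SELECT name, credits FROM courses ORDER BY credits DESC LIMIT 3

Execution result:
name | credits
Economics 201 | 4
CS 101 | 4
Linear Algebra 201 | 4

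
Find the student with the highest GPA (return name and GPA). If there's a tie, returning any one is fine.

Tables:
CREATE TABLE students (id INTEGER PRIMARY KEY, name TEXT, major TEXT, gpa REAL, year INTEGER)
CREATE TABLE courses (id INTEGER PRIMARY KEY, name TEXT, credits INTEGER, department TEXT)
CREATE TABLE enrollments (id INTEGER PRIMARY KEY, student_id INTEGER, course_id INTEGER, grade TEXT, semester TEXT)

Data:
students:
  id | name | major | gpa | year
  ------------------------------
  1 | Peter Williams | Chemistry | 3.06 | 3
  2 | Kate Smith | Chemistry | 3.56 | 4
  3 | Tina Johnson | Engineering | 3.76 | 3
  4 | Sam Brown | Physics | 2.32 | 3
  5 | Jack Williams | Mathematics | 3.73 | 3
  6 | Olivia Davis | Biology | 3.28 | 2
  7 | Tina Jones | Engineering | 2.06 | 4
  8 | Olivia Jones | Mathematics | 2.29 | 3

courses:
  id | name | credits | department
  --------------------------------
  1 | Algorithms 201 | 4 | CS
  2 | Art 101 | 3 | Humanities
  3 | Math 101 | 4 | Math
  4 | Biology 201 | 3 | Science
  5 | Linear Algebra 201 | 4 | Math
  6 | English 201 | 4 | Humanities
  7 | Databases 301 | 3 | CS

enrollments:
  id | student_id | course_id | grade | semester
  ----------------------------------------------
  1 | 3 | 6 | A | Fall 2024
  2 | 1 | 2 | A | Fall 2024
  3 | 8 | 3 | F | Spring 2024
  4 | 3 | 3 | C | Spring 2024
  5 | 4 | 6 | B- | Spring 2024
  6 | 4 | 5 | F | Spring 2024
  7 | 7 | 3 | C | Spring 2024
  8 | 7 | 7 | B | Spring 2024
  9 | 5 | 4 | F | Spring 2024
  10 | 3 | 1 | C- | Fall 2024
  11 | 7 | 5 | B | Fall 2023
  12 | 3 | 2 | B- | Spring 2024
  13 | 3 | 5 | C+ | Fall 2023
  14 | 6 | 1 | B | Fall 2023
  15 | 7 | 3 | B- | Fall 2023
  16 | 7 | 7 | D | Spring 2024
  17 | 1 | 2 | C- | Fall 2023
SELECT name, gpa FROM students ORDER BY gpa DESC LIMIT 1

Execution result:
name | gpa
Tina Johnson | 3.76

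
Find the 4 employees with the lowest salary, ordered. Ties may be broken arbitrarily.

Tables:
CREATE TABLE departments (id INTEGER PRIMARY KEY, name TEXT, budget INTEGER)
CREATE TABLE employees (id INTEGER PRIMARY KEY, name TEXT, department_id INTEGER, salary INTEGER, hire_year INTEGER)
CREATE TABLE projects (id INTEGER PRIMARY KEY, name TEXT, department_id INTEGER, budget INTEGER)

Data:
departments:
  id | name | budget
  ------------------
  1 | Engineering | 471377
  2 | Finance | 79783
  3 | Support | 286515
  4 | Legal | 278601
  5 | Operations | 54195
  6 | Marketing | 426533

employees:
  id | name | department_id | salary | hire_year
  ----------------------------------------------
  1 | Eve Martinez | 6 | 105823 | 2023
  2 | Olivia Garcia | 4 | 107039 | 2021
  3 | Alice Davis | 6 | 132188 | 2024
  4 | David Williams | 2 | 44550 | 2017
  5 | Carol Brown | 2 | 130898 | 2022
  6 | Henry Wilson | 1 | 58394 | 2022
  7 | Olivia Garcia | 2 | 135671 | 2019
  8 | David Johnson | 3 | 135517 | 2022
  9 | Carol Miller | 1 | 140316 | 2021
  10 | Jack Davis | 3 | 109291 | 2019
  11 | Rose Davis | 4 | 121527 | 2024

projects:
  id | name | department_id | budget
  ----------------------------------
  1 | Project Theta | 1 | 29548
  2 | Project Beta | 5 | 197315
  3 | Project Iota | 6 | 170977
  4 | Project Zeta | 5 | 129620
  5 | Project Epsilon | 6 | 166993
SELECT name, salary FROM employees ORDER BY salary ASC LIMIT 4

Execution result:
name | salary
David Williams | 44550
Henry Wilson | 58394
Eve Martinez | 105823
Olivia Garcia | 107039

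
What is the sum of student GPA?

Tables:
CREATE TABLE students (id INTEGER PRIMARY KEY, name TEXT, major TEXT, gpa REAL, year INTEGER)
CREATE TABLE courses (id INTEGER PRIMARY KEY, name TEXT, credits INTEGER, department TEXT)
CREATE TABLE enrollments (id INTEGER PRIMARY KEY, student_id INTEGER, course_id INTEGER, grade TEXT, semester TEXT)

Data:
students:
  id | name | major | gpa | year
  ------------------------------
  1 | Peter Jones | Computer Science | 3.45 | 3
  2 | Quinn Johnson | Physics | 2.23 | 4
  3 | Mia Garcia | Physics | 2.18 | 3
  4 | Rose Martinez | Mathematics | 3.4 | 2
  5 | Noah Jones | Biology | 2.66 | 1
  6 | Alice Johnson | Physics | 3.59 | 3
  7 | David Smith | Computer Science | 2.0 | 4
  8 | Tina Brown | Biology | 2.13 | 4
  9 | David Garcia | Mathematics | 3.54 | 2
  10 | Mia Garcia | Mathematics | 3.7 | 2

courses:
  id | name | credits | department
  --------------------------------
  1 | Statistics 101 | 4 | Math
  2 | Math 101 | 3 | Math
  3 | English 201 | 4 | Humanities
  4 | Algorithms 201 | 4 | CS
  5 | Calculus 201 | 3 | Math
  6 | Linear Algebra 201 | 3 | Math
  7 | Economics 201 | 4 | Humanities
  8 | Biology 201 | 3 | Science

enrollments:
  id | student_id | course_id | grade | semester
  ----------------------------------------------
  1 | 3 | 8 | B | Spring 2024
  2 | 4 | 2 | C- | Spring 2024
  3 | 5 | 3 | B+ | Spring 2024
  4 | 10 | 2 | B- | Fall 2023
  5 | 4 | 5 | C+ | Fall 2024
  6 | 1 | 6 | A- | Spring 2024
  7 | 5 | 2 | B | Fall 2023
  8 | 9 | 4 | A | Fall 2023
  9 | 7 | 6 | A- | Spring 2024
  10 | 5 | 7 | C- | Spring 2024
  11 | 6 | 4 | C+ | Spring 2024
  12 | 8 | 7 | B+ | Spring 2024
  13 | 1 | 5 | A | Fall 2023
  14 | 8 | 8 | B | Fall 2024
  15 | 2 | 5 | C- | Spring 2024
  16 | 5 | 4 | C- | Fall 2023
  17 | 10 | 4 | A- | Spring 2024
SELECT SUM(gpa) FROM students

Execution result:
28.88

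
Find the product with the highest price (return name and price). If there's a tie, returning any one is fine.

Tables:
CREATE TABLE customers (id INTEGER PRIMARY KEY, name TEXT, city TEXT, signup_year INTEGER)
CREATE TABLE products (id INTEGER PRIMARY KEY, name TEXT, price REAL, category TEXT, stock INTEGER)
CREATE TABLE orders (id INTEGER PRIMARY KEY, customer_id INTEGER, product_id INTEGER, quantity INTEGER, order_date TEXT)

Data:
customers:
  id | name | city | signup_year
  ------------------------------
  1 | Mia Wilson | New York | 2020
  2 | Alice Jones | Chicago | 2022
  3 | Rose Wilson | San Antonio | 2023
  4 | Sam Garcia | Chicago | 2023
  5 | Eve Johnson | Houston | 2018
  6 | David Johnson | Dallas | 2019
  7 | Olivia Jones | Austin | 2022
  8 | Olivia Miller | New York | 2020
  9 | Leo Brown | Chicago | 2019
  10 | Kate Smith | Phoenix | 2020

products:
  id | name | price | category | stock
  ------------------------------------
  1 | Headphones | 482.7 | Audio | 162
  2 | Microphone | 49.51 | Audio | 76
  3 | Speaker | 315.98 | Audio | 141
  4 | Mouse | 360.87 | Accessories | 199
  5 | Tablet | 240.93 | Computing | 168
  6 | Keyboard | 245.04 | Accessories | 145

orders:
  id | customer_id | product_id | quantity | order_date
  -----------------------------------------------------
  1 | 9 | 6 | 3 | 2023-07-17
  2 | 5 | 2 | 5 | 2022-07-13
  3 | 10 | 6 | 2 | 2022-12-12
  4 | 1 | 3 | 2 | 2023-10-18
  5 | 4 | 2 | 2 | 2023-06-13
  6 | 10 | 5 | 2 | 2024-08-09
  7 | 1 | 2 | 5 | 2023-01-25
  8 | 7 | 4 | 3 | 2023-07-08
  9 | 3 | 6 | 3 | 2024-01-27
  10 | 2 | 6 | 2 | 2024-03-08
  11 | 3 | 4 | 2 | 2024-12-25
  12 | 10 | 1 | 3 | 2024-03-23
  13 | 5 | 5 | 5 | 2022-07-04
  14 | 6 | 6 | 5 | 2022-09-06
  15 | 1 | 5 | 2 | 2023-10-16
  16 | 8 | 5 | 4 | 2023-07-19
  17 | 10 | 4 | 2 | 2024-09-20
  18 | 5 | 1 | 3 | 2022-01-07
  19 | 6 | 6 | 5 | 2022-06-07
SELECT name, price FROM products ORDER BY price DESC LIMIT 1

Execution result:
name | price
Headphones | 482.70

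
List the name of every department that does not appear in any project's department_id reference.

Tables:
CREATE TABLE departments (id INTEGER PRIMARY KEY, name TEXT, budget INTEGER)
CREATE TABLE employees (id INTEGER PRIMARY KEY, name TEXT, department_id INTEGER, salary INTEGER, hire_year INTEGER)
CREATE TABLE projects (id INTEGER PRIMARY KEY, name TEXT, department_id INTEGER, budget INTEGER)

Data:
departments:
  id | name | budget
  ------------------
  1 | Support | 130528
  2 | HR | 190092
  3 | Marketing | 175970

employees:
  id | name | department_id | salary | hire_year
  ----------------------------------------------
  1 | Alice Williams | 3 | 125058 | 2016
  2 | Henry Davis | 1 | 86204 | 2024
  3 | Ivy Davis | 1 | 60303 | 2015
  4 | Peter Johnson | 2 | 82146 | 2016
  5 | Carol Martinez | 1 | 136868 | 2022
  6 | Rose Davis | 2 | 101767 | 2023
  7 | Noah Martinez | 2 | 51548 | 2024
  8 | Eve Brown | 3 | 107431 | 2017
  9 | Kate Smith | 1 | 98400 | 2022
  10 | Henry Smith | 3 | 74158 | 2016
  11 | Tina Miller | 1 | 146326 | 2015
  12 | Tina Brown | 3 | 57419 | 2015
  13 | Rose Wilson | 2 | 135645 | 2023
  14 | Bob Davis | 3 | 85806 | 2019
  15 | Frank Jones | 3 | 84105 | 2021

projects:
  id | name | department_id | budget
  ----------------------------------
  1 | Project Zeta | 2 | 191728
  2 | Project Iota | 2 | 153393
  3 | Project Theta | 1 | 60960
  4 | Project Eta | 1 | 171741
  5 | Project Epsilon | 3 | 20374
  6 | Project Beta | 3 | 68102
SELECT p.name FROM departments p LEFT JOIN projects c ON c.department_id = p.id WHERE c.id IS NULL

Execution result:
(no rows)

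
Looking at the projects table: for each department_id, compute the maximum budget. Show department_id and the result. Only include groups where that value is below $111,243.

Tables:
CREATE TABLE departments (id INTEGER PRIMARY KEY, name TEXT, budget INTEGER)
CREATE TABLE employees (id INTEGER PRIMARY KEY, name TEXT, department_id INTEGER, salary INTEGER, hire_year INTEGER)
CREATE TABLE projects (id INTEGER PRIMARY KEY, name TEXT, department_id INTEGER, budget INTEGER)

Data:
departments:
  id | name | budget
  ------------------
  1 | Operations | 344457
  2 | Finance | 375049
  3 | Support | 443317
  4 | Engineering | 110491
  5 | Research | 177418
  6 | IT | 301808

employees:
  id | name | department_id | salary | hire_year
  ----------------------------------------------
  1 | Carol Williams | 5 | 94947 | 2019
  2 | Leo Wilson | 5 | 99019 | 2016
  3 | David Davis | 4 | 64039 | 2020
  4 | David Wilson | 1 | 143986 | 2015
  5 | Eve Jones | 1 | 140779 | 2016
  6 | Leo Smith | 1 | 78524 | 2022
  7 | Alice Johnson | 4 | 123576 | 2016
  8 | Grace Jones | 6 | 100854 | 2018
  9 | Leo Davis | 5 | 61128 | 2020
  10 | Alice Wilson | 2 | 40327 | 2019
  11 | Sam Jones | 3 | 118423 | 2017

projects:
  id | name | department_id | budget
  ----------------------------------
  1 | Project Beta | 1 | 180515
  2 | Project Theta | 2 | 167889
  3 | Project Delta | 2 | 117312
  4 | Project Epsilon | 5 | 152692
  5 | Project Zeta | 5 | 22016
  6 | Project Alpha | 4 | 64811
SELECT department_id, MAX(budget) AS max_budget FROM projects GROUP BY department_id HAVING MAX(budget) < 111243

Execution result:
department_id | max_budget
4 | 64811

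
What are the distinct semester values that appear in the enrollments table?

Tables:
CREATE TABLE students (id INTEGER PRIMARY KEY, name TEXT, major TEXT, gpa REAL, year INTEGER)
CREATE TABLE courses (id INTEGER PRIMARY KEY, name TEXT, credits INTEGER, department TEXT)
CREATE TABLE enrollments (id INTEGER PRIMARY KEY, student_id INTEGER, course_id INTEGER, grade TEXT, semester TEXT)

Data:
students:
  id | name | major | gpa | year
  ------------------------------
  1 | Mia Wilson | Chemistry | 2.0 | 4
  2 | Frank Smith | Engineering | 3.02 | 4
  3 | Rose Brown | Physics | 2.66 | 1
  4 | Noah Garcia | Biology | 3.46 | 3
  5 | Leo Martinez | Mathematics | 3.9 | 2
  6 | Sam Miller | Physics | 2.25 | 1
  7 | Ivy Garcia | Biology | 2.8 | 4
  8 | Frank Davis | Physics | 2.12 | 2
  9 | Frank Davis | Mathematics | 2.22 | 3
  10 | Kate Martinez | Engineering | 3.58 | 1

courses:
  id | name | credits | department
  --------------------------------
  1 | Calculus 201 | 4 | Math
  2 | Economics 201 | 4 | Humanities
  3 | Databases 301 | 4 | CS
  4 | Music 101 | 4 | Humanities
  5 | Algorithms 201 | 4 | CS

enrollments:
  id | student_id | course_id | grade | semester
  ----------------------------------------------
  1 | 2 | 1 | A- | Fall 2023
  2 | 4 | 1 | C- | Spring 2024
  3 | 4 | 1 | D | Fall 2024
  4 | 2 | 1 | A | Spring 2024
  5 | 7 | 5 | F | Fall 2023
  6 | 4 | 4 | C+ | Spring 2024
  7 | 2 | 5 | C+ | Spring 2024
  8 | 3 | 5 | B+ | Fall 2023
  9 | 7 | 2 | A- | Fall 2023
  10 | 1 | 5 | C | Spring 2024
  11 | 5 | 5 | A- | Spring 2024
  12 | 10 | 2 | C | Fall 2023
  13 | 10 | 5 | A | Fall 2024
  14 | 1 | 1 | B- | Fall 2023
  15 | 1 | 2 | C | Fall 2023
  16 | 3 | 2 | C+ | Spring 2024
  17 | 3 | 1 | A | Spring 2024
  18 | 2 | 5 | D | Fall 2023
SELECT DISTINCT semester FROM enrollments

Execution result:
semester
Fall 2023
Spring 2024
Fall 2024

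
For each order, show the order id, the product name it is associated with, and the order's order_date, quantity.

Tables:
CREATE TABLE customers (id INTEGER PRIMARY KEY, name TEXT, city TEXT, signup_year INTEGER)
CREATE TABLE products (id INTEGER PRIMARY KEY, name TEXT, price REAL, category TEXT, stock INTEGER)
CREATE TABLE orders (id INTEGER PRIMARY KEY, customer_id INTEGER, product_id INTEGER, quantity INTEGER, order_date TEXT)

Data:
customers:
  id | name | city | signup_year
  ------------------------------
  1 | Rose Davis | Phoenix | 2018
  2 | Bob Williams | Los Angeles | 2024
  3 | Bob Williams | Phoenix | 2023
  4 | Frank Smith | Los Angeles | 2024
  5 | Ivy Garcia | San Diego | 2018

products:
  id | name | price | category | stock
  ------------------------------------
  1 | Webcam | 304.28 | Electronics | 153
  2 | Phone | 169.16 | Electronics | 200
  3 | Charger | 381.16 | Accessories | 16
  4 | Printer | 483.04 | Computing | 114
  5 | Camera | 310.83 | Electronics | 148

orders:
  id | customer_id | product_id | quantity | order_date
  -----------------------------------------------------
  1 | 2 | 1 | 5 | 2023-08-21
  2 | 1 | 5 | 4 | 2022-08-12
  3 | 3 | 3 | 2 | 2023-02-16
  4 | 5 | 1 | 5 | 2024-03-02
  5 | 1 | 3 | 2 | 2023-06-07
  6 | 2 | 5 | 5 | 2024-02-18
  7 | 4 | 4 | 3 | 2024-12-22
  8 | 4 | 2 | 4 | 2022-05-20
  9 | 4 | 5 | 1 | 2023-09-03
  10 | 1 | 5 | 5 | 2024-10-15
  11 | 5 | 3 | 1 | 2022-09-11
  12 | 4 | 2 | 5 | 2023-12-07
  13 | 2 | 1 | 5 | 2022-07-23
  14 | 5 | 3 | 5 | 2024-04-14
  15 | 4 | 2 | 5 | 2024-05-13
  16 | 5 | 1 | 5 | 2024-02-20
SELECT c.id, p.name AS product, c.order_date, c.quantity FROM orders c JOIN products p ON c.product_id = p.id

Execution result:
id | product | order_date | quantity
1 | Webcam | 2023-08-21 | 5
2 | Camera | 2022-08-12 | 4
3 | Charger | 2023-02-16 | 2
4 | Webcam | 2024-03-02 | 5
5 | Charger | 2023-06-07 | 2
6 | Camera | 2024-02-18 | 5
7 | Printer | 2024-12-22 | 3
8 | Phone | 2022-05-20 | 4
9 | Camera | 2023-09-03 | 1
10 | Camera | 2024-10-15 | 5
11 | Charger | 2022-09-11 | 1
12 | Phone | 2023-12-07 | 5
13 | Webcam | 2022-07-23 | 5
14 | Charger | 2024-04-14 | 5
15 | Phone | 2024-05-13 | 5
16 | Webcam | 2024-02-20 | 5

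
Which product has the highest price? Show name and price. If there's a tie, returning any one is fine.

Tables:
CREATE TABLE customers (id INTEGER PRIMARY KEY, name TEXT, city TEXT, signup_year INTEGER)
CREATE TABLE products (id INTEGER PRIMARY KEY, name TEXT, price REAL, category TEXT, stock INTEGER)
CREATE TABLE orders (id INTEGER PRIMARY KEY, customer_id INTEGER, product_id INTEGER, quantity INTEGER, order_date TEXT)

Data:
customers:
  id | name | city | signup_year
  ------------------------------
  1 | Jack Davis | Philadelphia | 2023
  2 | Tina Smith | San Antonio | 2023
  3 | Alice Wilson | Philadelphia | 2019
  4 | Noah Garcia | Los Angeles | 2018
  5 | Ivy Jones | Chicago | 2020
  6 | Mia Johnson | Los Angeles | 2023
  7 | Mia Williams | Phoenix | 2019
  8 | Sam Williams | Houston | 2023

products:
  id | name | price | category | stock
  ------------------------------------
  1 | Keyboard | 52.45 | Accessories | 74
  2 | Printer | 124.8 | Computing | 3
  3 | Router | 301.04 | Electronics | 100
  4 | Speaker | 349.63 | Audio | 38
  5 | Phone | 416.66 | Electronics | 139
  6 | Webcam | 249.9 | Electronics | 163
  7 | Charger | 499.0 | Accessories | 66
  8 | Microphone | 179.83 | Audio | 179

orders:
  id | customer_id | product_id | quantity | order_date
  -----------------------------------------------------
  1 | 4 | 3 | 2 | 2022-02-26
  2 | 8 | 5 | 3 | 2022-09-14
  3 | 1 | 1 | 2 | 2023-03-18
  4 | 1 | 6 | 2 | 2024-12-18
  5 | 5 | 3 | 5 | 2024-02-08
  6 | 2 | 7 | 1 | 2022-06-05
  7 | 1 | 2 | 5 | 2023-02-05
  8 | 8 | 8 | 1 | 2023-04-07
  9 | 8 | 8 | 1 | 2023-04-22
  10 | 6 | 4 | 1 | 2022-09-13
SELECT name, price FROM products ORDER BY price DESC LIMIT 1

Execution result:
name | price
Charger | 499.00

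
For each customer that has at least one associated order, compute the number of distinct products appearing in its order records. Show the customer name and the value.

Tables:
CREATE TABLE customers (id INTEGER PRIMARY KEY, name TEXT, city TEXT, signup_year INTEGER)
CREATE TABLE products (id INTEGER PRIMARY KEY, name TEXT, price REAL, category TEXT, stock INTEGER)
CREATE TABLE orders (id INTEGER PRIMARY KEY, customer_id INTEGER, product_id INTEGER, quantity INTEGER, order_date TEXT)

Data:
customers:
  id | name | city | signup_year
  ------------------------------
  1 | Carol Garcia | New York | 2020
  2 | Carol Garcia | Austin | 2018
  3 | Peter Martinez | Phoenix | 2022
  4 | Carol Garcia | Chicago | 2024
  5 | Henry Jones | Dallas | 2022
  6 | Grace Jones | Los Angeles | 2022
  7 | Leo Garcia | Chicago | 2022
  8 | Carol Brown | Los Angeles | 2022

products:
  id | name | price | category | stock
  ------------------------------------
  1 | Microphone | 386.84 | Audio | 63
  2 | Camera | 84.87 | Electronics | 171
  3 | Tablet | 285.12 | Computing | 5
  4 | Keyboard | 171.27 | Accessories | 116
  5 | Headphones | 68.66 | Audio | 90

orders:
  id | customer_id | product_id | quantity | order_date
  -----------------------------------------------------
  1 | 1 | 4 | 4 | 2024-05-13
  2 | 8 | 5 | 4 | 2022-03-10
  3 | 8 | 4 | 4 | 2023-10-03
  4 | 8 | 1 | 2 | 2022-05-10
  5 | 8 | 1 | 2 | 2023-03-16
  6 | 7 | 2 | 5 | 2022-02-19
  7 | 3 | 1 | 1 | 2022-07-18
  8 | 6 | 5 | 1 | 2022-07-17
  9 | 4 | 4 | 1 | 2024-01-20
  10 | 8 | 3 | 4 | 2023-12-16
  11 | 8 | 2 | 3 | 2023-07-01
SELECT p.name, COUNT(DISTINCT c.product_id) AS distinct_product_count FROM orders c JOIN customers p ON c.customer_id = p.id GROUP BY p.id, p.name

Execution result:
name | distinct_product_count
Carol Garcia | 1
Peter Martinez | 1
Carol Garcia | 1
Grace Jones | 1
Leo Garcia | 1
Carol Brown | 5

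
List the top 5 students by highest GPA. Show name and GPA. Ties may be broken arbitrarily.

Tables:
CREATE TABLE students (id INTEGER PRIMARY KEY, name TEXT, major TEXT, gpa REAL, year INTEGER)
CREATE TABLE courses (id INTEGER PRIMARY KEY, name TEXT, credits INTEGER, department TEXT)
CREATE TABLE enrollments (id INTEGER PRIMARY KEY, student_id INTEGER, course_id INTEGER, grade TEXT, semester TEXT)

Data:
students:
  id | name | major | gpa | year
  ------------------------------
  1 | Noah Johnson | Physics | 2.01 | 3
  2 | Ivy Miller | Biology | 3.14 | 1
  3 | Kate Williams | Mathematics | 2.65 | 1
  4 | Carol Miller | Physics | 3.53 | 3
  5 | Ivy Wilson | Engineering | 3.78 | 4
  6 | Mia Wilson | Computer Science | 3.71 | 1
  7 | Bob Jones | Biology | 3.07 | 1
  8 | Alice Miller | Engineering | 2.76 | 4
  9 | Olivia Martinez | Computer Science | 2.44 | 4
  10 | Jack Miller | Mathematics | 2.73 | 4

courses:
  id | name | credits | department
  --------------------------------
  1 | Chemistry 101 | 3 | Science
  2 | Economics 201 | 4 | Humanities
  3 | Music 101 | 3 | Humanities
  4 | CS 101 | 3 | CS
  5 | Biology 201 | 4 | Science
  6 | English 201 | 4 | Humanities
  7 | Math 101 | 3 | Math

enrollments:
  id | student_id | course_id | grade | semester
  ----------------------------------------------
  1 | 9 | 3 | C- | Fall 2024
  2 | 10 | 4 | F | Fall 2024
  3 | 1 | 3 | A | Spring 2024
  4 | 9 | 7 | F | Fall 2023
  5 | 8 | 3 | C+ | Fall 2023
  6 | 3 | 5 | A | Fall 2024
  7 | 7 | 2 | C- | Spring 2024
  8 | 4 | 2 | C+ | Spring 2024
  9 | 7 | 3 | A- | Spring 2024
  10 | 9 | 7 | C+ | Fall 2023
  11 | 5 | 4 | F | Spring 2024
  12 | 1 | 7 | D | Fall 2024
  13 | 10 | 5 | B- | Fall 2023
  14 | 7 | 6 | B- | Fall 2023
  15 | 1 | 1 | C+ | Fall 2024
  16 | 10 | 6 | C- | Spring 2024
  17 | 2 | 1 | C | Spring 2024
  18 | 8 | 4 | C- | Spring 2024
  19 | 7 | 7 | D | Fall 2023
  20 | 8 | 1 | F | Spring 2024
SELECT name, gpa FROM students ORDER BY gpa DESC LIMIT 5

Execution result:
name | gpa
Ivy Wilson | 3.78
Mia Wilson | 3.71
Carol Miller | 3.53
Ivy Miller | 3.14
Bob Jones | 3.07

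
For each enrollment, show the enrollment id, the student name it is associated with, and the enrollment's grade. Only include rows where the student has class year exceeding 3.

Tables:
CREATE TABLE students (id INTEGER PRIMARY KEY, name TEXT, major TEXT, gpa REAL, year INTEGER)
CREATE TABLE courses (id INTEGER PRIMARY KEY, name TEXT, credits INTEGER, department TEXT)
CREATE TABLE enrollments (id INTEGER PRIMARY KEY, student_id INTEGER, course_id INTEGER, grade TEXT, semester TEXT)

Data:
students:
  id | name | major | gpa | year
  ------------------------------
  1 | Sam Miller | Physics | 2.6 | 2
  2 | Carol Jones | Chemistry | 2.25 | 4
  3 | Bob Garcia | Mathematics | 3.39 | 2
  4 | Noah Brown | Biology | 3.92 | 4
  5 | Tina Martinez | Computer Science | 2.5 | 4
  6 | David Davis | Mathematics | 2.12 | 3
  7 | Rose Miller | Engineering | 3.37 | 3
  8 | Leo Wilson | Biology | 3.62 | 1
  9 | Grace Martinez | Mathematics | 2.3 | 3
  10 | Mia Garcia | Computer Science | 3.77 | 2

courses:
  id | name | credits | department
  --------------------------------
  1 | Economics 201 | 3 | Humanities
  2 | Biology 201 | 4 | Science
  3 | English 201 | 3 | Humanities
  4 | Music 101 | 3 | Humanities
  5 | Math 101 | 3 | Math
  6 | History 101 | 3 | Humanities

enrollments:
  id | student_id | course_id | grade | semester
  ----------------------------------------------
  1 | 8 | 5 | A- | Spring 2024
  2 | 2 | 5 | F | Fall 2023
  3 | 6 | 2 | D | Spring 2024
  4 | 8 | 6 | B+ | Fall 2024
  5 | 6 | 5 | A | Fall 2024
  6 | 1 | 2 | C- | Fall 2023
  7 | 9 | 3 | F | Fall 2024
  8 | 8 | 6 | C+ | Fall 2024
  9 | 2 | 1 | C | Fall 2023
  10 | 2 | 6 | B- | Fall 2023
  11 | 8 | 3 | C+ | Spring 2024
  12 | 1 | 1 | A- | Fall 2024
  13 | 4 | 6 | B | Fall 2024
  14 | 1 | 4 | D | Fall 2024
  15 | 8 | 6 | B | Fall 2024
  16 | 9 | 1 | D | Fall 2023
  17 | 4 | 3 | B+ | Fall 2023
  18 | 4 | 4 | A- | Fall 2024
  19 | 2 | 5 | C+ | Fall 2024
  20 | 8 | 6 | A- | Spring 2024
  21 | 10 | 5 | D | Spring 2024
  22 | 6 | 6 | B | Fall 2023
SELECT c.id, p.name AS student, c.grade FROM enrollments c JOIN students p ON c.student_id = p.id WHERE p.year > 3

Execution result:
id | student | grade
2 | Carol Jones | F
9 | Carol Jones | C
10 | Carol Jones | B-
13 | Noah Brown | B
17 | Noah Brown | B+
18 | Noah Brown | A-
19 | Carol Jones | C+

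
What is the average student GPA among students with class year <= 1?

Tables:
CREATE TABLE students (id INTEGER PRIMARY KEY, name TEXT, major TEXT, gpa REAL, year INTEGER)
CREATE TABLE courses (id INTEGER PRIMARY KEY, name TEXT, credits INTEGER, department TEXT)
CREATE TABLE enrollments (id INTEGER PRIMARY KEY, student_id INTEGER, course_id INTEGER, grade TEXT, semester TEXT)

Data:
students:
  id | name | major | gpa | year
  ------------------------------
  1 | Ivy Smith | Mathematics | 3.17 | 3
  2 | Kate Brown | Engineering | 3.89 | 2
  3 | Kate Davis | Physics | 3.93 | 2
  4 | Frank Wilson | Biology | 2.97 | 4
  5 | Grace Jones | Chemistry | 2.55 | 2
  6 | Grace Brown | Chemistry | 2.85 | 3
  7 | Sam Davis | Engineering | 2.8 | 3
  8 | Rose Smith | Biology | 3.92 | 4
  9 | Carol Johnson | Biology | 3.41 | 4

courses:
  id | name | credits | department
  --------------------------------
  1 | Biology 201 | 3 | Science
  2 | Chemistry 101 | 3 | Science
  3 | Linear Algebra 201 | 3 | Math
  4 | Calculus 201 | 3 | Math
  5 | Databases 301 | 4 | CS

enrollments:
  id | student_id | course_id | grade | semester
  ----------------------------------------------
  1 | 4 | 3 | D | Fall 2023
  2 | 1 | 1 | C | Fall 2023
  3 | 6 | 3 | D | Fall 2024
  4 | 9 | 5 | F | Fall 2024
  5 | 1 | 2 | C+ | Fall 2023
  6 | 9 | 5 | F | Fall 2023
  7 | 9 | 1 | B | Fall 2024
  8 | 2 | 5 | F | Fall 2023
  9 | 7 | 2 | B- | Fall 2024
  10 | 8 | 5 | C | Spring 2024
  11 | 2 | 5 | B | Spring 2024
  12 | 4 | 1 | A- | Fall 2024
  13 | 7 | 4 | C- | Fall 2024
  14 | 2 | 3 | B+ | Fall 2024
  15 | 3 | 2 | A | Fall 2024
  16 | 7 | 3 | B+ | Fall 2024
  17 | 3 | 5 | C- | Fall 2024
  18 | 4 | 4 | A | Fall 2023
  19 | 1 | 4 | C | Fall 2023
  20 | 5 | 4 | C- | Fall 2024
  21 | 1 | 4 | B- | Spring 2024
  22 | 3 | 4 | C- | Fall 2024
SELECT AVG(gpa) FROM students WHERE year <= 1

Execution result:
NULL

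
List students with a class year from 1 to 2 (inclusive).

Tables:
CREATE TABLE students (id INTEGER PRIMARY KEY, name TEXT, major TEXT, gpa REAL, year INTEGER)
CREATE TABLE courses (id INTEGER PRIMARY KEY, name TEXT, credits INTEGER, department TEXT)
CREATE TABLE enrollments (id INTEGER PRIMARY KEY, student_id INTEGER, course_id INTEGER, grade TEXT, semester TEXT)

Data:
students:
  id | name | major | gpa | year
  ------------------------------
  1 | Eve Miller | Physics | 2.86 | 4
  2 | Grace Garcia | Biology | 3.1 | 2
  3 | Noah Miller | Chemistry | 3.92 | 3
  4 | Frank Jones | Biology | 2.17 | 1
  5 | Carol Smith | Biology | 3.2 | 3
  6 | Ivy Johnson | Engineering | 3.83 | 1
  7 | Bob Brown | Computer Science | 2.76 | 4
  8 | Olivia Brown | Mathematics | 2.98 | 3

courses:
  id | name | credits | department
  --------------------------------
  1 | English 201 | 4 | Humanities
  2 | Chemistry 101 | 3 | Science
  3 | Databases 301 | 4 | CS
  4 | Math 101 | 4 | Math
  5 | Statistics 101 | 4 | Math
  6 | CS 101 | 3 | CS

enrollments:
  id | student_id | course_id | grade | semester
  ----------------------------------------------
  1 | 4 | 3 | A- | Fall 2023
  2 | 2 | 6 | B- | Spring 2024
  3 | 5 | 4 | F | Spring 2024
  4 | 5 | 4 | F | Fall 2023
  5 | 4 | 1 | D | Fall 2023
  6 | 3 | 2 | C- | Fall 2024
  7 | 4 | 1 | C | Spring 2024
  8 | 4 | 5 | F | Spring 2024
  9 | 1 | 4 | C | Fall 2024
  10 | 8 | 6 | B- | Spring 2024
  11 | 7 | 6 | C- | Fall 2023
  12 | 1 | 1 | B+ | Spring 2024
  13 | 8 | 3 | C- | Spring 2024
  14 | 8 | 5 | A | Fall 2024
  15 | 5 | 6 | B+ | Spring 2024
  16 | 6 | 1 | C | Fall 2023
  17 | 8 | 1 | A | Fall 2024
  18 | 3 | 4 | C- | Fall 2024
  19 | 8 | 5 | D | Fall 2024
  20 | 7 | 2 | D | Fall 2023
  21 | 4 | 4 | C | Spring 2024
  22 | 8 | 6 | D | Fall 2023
SELECT name, year FROM students WHERE year BETWEEN 1 AND 2

Execution result:
name | year
Grace Garcia | 2
Frank Jones | 1
Ivy Johnson | 1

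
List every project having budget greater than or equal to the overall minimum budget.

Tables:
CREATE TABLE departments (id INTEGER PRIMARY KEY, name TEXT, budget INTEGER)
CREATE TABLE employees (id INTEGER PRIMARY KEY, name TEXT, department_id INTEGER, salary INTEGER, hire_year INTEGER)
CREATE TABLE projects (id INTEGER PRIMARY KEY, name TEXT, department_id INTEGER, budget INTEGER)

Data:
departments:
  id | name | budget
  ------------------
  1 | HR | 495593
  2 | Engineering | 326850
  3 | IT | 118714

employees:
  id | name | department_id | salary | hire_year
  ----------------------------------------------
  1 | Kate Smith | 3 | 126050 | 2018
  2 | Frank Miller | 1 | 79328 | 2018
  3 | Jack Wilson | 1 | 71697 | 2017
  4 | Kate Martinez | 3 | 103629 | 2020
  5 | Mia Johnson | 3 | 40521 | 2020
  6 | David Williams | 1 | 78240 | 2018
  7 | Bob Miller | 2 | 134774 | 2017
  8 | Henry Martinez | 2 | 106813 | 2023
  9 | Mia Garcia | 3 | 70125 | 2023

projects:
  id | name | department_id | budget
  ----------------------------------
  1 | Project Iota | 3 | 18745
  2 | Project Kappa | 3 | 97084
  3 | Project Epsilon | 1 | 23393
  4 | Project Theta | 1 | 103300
SELECT name, budget FROM projects WHERE budget >= (SELECT MIN(budget) FROM projects)

Execution result:
name | budget
Project Iota | 18745
Project Kappa | 97084
Project Epsilon | 23393
Project Theta | 103300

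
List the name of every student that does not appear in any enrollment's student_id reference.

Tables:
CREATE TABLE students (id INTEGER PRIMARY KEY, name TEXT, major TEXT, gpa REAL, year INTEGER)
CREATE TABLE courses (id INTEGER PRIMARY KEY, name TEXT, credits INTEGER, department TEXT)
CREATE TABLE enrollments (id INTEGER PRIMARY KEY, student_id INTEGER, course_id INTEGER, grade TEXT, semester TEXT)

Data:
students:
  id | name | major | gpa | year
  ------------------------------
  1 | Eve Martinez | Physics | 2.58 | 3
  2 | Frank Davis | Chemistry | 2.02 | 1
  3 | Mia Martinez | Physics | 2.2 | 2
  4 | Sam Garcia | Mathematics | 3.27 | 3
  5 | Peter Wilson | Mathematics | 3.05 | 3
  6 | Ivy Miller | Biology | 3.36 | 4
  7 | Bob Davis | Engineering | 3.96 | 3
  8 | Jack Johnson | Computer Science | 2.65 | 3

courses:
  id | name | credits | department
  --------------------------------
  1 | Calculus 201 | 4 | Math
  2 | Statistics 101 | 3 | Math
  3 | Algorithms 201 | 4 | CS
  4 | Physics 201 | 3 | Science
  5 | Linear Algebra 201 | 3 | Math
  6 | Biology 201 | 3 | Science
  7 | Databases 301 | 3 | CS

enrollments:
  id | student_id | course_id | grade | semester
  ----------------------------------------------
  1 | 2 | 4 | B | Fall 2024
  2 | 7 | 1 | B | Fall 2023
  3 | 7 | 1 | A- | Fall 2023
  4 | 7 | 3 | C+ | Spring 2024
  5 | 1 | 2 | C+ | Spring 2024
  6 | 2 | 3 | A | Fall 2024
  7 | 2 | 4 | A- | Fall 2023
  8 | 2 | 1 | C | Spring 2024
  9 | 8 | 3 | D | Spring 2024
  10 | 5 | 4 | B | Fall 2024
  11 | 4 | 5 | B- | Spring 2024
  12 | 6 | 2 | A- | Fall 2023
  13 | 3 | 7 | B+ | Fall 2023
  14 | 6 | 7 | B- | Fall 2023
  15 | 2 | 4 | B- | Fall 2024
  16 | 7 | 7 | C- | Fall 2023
SELECT p.name FROM students p LEFT JOIN enrollments c ON c.student_id = p.id WHERE c.id IS NULL

Execution result:
(no rows)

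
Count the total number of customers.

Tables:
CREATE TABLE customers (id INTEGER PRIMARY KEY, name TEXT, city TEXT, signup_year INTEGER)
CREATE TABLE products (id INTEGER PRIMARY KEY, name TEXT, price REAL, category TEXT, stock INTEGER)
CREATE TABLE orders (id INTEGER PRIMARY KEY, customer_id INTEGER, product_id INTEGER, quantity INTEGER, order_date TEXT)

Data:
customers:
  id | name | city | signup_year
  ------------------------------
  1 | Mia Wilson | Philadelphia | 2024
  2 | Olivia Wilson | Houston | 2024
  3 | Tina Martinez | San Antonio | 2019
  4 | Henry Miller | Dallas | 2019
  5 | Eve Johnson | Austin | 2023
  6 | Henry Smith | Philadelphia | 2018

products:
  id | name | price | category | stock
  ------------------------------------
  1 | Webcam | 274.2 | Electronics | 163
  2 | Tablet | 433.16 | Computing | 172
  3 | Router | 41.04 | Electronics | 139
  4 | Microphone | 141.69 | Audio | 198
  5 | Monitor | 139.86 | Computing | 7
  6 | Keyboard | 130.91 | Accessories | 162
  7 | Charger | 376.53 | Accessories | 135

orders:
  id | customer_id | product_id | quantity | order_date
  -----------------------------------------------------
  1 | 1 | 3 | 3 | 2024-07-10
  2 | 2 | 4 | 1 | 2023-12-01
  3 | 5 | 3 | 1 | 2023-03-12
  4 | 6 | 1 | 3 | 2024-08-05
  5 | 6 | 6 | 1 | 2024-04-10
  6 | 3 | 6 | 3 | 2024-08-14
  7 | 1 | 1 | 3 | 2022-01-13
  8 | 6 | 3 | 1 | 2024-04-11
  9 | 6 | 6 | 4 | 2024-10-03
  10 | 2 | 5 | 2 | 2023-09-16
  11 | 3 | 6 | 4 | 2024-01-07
SELECT COUNT(*) FROM customers

Execution result:
6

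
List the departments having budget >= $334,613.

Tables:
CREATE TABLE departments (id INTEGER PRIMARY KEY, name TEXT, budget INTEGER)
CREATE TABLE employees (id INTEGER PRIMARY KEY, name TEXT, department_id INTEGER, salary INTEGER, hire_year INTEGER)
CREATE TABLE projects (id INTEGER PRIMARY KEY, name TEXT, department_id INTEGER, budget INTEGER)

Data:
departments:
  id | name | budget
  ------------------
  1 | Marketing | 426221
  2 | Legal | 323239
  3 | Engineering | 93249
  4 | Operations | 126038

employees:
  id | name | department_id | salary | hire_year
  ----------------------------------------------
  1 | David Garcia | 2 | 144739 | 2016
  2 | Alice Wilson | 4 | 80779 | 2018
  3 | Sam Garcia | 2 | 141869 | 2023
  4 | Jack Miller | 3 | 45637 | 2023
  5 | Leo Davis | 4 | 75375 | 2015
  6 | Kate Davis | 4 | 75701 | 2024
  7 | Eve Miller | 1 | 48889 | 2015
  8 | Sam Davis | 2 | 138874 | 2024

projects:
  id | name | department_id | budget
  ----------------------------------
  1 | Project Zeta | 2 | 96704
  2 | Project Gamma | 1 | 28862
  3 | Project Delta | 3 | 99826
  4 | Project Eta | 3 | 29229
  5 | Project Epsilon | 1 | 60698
SELECT name, budget FROM departments WHERE budget >= 334613

Execution result:
name | budget
Marketing | 426221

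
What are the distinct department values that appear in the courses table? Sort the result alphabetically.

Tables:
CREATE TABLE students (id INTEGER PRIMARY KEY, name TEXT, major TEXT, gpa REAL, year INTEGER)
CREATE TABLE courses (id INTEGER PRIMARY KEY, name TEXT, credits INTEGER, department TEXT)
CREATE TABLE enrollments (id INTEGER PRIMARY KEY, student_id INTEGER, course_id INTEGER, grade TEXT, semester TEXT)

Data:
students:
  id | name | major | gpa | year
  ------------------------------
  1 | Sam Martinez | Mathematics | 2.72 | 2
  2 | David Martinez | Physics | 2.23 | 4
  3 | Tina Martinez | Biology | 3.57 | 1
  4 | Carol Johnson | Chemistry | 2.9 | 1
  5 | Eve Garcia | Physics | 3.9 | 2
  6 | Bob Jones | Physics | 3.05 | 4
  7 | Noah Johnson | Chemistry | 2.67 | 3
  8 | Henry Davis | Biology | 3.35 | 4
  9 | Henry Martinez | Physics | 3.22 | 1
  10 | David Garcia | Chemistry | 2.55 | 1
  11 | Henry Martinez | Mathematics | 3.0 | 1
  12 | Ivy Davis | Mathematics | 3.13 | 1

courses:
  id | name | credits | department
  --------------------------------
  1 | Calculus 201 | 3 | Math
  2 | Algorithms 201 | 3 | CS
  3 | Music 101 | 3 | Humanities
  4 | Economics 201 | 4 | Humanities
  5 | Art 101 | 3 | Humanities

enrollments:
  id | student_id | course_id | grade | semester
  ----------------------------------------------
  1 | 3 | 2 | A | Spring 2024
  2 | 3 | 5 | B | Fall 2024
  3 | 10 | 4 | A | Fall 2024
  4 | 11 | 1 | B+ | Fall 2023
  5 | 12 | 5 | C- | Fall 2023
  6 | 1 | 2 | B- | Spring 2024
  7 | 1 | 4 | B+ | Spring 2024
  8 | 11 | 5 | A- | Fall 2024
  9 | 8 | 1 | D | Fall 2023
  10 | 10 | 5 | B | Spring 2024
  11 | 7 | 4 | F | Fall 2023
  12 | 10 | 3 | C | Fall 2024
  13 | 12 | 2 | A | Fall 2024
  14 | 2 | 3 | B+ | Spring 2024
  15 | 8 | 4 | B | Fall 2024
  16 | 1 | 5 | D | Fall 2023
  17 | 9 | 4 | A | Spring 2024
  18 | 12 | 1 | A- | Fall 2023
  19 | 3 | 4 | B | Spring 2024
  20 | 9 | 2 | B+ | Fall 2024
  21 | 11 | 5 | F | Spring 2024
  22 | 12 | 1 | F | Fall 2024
SELECT DISTINCT department FROM courses ORDER BY department

Execution result:
department
CS
Humanities
Math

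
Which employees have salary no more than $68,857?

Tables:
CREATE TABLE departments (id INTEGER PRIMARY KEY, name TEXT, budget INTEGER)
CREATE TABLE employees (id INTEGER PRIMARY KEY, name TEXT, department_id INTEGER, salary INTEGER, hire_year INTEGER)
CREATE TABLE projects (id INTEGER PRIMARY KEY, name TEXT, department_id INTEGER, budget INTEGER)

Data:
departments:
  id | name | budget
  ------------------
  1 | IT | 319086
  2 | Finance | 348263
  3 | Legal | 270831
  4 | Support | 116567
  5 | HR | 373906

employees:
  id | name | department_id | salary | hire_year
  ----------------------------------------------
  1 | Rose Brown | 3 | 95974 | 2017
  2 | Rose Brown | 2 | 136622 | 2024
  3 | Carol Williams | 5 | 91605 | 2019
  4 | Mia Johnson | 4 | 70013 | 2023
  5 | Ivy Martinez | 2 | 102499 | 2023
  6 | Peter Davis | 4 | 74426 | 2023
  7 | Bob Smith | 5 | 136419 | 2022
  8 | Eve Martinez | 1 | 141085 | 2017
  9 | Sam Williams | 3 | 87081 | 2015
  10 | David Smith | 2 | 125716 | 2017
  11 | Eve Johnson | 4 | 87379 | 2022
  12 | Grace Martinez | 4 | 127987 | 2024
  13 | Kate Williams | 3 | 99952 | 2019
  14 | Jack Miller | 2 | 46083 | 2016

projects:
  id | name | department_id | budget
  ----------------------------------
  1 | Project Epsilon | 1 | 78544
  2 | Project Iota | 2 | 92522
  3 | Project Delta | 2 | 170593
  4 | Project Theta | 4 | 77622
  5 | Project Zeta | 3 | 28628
SELECT name, salary FROM employees WHERE salary <= 68857

Execution result:
name | salary
Jack Miller | 46083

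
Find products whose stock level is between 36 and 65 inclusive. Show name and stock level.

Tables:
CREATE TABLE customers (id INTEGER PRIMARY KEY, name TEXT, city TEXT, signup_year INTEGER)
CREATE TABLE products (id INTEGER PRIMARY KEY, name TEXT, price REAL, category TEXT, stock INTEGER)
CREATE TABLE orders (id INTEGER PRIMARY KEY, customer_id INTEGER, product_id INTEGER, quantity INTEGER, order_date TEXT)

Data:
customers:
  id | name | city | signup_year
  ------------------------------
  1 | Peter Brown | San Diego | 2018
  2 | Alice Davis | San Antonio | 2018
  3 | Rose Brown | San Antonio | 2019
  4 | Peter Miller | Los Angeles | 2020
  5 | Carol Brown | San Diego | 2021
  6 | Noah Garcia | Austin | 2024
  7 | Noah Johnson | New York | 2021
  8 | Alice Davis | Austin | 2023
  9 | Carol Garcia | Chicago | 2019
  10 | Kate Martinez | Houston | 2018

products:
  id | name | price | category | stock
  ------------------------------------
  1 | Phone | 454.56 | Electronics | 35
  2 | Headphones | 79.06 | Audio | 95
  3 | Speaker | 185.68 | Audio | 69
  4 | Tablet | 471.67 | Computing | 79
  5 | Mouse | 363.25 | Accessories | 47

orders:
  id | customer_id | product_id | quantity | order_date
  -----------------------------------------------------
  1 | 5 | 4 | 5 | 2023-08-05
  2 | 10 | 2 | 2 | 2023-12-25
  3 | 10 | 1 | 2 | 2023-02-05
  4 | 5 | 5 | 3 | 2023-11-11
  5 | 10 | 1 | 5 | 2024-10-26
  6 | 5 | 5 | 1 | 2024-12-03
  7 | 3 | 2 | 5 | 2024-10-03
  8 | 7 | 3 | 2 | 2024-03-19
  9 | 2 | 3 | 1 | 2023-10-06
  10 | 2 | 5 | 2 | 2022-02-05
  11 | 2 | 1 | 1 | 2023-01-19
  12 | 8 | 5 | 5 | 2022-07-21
SELECT name, stock FROM products WHERE stock BETWEEN 36 AND 65

Execution result:
name | stock
Mouse | 47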